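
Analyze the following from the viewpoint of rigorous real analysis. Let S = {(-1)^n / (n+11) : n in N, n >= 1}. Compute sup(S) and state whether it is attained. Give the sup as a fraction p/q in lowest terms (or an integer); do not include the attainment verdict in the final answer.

Analysis:
- Values: -1/12, 1/13, -1/14, 1/15, -1/16, ...
- Positive terms (even n): 1/(2+11), 1/(4+11), ... decreasing -> max = 1/13 (n=2).
- Negative terms (odd n): -1/(1+11), -1/(3+11), ... increasing -> min = -1/12 (n=1).
- So sup = 1/13 (attained at n=2); inf = -1/12 (attained at n=1).
Conclusion: sup(S) = 1/13, attained in S.

1/13


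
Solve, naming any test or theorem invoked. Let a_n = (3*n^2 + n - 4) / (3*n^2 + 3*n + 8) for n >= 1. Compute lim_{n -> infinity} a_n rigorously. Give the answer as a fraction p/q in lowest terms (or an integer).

Divide numerator and denominator by n^2, the highest power:
numerator / n^2 = 3 + 1/n - 4/n^2
denominator / n^2 = 3 + 3/n + 8/n^2
As n -> infinity, all terms of the form c/n^k (k >= 1) tend to 0.
So numerator / n^2 -> 3 and denominator / n^2 -> 3.
Therefore lim a_n = 1.

1


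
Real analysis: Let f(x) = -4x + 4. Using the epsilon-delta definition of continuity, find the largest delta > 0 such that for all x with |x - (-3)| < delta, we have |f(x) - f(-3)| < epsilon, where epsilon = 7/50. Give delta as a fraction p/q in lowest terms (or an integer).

We compute f(-3) = -4*(-3) + 4 = 16.
|f(x) - f(-3)| = |-4x + 4 - (16)| = |-4(x - (-3))| = 4|x - (-3)|.
We need 4|x - (-3)| < 7/50, i.e. |x - (-3)| < 7/50 / 4 = 7/200.
So any delta <= 7/200 works. Conversely, if delta > 7/200, then x = -3 + 7/200 satisfies |x - (-3)| = 7/200 < delta but |f(x) - f(-3)| = 4 * 7/200 = 7/50, which is not < 7/50; so no larger delta works.
Hence the largest such delta is 7/200.

7/200


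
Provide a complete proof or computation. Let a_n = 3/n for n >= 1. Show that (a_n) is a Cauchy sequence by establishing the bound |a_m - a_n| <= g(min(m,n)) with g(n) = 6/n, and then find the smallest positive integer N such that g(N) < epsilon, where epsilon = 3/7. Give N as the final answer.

For any m, n >= 1, by the triangle inequality:
|a_m - a_n| = |3/m - 3/n| <= 3*1/m + 3*1/n <= 6/min(m,n).
So g(n) = 6/n bounds the Cauchy difference. Since g(n) -> 0, (a_n) is Cauchy.
Now solve g(N) < 3/7: 6/N < 3/7 <=> N > 6 / (3/7) = 14.
The smallest integer strictly greater than 14 is N = 15.
Check: g(15) = 6/15 = 2/5 < 3/7; g(14) = 3/7 >= 3/7. So N = 15.

15


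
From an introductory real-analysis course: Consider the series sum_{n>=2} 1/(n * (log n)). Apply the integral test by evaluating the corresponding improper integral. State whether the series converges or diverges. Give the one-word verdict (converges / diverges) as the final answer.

Let f(x) = 1/(x*log(x)). Then f is positive, continuous, and decreasing on [2, infinity), so the integral test applies.
Compute the improper integral int_{2}^infinity f(x) dx:
  antiderivative F(x) = log(log(x)).
  F(x) = log(log(x)) -> infinity as x -> infinity. The integral diverges, so by the integral test, the series diverges.

diverges


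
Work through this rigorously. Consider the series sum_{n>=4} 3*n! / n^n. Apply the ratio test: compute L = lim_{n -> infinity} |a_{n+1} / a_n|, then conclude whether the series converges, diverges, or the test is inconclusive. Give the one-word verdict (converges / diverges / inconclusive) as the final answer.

Let a_n denote the general term. Form the ratio a_{n+1}/a_n and simplify:
a_{n+1}/a_n = (n/(n + 1))^n
Take the limit as n -> infinity: L = exp(-1).
Since L = exp(-1) < 1, the ratio test implies the series converges.

converges


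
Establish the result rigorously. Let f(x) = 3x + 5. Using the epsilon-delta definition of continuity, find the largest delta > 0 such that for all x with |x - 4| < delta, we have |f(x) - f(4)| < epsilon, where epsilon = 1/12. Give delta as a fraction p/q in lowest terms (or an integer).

We compute f(4) = 3*(4) + 5 = 17.
|f(x) - f(4)| = |3x + 5 - (17)| = |3(x - 4)| = 3|x - 4|.
We need 3|x - 4| < 1/12, i.e. |x - 4| < 1/12 / 3 = 1/36.
So any delta <= 1/36 works. Conversely, if delta > 1/36, then x = 4 + 1/36 satisfies |x - 4| = 1/36 < delta but |f(x) - f(4)| = 3 * 1/36 = 1/12, which is not < 1/12; so no larger delta works.
Hence the largest such delta is 1/36.

1/36


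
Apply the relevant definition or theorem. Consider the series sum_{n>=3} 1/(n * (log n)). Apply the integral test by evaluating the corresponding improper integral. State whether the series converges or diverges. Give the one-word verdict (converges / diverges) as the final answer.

Let f(x) = 1/(x*log(x)). Then f is positive, continuous, and decreasing on [3, infinity), so the integral test applies.
Compute the improper integral int_{3}^infinity f(x) dx:
  antiderivative F(x) = log(log(x)).
  F(x) = log(log(x)) -> infinity as x -> infinity. The integral diverges, so by the integral test, the series diverges.

diverges


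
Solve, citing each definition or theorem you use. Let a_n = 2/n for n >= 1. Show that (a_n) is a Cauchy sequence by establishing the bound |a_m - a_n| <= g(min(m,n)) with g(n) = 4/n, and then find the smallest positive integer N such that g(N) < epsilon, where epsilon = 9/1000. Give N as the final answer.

For any m, n >= 1, by the triangle inequality:
|a_m - a_n| = |2/m - 2/n| <= 2*1/m + 2*1/n <= 4/min(m,n).
So g(n) = 4/n bounds the Cauchy difference. Since g(n) -> 0, (a_n) is Cauchy.
Now solve g(N) < 9/1000: 4/N < 9/1000 <=> N > 4 / (9/1000) = 4000/9.
The smallest integer strictly greater than 4000/9 is N = 445.
Check: g(445) = 4/445 = 4/445 < 9/1000; g(444) = 1/111 >= 9/1000. So N = 445.

445


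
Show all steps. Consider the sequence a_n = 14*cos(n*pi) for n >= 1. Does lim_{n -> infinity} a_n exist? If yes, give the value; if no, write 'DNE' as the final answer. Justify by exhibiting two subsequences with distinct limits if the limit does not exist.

Examine the behaviour of a_n along subsequences.
cos(n*pi) = (-1)^n, so a_n = 14*(-1)^n. a_{2k} = 14 -> 14. a_{2k+1} = -14 -> -14.
Since these two subsequential limits are 14 and -14, distinct, the full sequence cannot converge (a convergent sequence has all subsequences tending to the same limit). So lim a_n does not exist.

DNE


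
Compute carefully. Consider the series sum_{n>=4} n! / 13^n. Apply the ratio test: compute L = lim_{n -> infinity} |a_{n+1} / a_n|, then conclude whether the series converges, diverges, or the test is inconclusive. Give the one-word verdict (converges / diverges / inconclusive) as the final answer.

Let a_n denote the general term. Form the ratio a_{n+1}/a_n and simplify:
a_{n+1}/a_n = n/13 + 1/13
Take the limit as n -> infinity: L = infinity.
Since L = infinity > 1 (or L = infinity), the ratio test implies the series diverges.

diverges


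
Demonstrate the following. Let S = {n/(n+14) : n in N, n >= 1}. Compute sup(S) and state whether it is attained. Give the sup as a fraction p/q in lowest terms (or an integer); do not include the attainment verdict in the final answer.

Analysis:
- Values: 1/15, 1/8, 3/17, 2/9, ... strictly increasing.
- Minimum is 1/15 (n=1); inf = 1/15 (attained).
- n/(n+14) = 1 - 14/(n+14) -> 1 from below as n -> infinity, and never equals 1.
- So sup = 1 (not attained).
Conclusion: sup(S) = 1, not attained in S.

1


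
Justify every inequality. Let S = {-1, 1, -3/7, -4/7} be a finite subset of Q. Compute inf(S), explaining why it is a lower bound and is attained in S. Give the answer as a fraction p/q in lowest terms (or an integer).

S is finite, so inf(S) = min(S).
Sorted increasing:
-1, -4/7, -3/7, 1
The extremum is -1.
For every x in S, x >= -1. And -1 is in S, so it is attained.
Therefore inf(S) = -1.

-1


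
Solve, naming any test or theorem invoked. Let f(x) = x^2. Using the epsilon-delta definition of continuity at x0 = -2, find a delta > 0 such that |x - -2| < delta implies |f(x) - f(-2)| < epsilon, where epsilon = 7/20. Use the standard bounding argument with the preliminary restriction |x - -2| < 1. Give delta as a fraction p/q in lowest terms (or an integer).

Factor: |x^2 - (-2)^2| = |x - -2| * |x + -2|.
Impose |x - -2| < 1 first. Then |x + -2| = |(x - -2) + 2*(-2)| <= |x - -2| + 2*|-2| < 1 + 4 = 5.
So |x^2 - (-2)^2| < delta * 5.
We need delta * 5 <= 7/20, i.e. delta <= 7/20/5 = 7/100.
Since 7/100 < 1, this is tighter than 1; take delta = 7/100.
So delta = 7/100 works.

7/100


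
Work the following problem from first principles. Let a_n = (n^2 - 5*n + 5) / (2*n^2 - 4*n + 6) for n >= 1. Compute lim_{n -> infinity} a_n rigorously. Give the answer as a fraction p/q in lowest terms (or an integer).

Divide numerator and denominator by n^2, the highest power:
numerator / n^2 = 1 - 5/n + 5/n^2
denominator / n^2 = 2 - 4/n + 6/n^2
As n -> infinity, all terms of the form c/n^k (k >= 1) tend to 0.
So numerator / n^2 -> 1 and denominator / n^2 -> 2.
Therefore lim a_n = 1/2.

1/2


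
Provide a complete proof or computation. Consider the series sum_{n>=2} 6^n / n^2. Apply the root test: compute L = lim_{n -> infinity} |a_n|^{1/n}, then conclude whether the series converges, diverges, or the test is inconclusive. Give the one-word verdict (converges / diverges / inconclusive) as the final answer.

Let a_n denote the general term. Form |a_n|^(1/n) and simplify:
|a_n|^(1/n) = 6/n^(2/n)
Take the limit as n -> infinity: L = 6.
Since L = 6 > 1, the root test implies divergence.

diverges


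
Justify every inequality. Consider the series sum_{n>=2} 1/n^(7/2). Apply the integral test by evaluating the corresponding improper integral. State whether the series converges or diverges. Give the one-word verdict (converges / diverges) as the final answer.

Let f(x) = x^(-7/2). Then f is positive, continuous, and decreasing on [2, infinity), so the integral test applies.
Compute the improper integral int_{2}^infinity f(x) dx:
  antiderivative F(x) = -2/(5*x^(5/2)).
  As x -> infinity, F(x) -> 0 (since p = 7/2 > 1).
  So int = F(infinity) - F(2) = 0 - (-sqrt(2)/20) = sqrt(2)/20.
  Finite, so by the integral test, the series converges.

converges


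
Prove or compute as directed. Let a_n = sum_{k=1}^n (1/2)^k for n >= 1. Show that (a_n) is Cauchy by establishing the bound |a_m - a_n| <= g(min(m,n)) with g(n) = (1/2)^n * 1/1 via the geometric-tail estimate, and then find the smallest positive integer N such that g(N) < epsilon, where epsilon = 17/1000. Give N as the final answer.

For m > n >= 1: |a_m - a_n| = sum_{k=n+1}^m (1/2)^k < sum_{k=n+1}^infinity (1/2)^k = (1/2)^(n+1) / (1 - 1/2) = (1/2)^n * (1/2) * (2/1) = (1/2)^n * 1/1.
So g(n) = (1/2)^n / 1. Since g(n) -> 0, (a_n) is Cauchy.
Now solve g(N) < 17/1000: (1/2)^N / 1 < 17/1000 <=> 2^N > 1 / (1 * 17/1000) = 1000/17.
Check powers of 2: 2^5 = 32 <= 1000/17, 2^6 = 64 > 1000/17.
So the smallest such N is 6. Check: g(6) = 1/(1 * 64) = 1/64 < 17/1000.

6


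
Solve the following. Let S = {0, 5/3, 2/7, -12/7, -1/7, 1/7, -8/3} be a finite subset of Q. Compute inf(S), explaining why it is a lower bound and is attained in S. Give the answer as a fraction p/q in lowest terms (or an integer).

S is finite, so inf(S) = min(S).
Sorted increasing:
-8/3, -12/7, -1/7, 0, 1/7, 2/7, 5/3
The extremum is -8/3.
For every x in S, x >= -8/3. And -8/3 is in S, so it is attained.
Therefore inf(S) = -8/3.

-8/3


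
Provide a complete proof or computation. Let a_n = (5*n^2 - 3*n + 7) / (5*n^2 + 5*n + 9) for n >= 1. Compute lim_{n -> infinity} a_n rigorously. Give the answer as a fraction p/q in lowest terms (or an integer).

Divide numerator and denominator by n^2, the highest power:
numerator / n^2 = 5 - 3/n + 7/n^2
denominator / n^2 = 5 + 5/n + 9/n^2
As n -> infinity, all terms of the form c/n^k (k >= 1) tend to 0.
So numerator / n^2 -> 5 and denominator / n^2 -> 5.
Therefore lim a_n = 1.

1


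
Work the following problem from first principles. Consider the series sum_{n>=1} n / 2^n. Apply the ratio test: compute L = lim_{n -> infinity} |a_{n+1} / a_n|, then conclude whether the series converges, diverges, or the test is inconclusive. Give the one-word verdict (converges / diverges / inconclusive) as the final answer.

Let a_n denote the general term. Form the ratio a_{n+1}/a_n and simplify:
a_{n+1}/a_n = (n + 1)/(2*n)
Take the limit as n -> infinity: L = 1/2.
Since L = 1/2 < 1, the ratio test implies the series converges.

converges


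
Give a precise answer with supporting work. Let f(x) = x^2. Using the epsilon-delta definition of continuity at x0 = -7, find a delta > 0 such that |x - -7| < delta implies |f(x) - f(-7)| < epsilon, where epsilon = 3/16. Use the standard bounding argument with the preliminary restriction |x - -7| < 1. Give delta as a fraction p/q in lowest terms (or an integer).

Factor: |x^2 - (-7)^2| = |x - -7| * |x + -7|.
Impose |x - -7| < 1 first. Then |x + -7| = |(x - -7) + 2*(-7)| <= |x - -7| + 2*|-7| < 1 + 14 = 15.
So |x^2 - (-7)^2| < delta * 15.
We need delta * 15 <= 3/16, i.e. delta <= 3/16/15 = 1/80.
Since 1/80 < 1, this is tighter than 1; take delta = 1/80.
So delta = 1/80 works.

1/80


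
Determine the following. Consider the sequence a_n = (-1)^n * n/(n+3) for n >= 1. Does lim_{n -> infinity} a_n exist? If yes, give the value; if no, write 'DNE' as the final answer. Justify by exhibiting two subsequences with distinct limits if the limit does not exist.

Examine the behaviour of a_n along subsequences.
a_{2k} = 2k/(2k+3) -> 1. a_{2k+1} = -(2k+1)/(2k+4) -> -1.
Since these two subsequential limits are 1 and -1, distinct, the full sequence cannot converge (a convergent sequence has all subsequences tending to the same limit). So lim a_n does not exist.

DNE


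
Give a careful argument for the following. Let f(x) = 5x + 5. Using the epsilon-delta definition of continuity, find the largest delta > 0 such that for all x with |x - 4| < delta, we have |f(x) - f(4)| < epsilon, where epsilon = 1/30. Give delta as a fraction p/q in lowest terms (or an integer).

We compute f(4) = 5*(4) + 5 = 25.
|f(x) - f(4)| = |5x + 5 - (25)| = |5(x - 4)| = 5|x - 4|.
We need 5|x - 4| < 1/30, i.e. |x - 4| < 1/30 / 5 = 1/150.
So any delta <= 1/150 works. Conversely, if delta > 1/150, then x = 4 + 1/150 satisfies |x - 4| = 1/150 < delta but |f(x) - f(4)| = 5 * 1/150 = 1/30, which is not < 1/30; so no larger delta works.
Hence the largest such delta is 1/150.

1/150


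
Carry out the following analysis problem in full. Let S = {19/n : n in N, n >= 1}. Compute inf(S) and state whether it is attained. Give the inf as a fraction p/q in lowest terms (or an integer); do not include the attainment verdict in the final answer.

Analysis:
- Values: 19, 19/2, 19/3, 19/4, ... strictly decreasing.
- The maximum is 19 (n=1); sup = 19 (attained).
- The set is bounded below by 0; 19/n -> 0 so 0 is the greatest lower bound.
- 0 is not in the set, so inf = 0 is not attained.
Conclusion: inf(S) = 0, not attained in S.

0


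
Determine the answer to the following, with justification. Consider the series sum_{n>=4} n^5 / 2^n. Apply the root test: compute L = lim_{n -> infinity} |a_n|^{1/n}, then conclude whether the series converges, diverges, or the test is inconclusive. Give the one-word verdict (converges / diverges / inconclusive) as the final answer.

Let a_n denote the general term. Form |a_n|^(1/n) and simplify:
|a_n|^(1/n) = n^(5/n)/2
Take the limit as n -> infinity: L = 1/2.
Since L = 1/2 < 1, the root test implies convergence.

converges


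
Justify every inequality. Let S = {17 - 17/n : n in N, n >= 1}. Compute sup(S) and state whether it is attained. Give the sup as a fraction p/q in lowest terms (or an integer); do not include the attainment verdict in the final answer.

Analysis:
- Values: 0, 17/2, 34/3, 51/4, ... strictly increasing.
- Minimum is 0 (n=1); inf = 0 (attained).
- 17 - 17/n -> 17 from below; sup = 17, not attained.
Conclusion: sup(S) = 17, not attained in S.

17


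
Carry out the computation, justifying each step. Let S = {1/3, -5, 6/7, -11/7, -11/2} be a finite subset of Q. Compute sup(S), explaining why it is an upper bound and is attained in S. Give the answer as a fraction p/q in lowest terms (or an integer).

S is finite, so sup(S) = max(S).
Sorted decreasing:
6/7, 1/3, -11/7, -5, -11/2
The extremum is 6/7.
For every x in S, x <= 6/7. And 6/7 is in S, so it is attained.
Therefore sup(S) = 6/7.

6/7


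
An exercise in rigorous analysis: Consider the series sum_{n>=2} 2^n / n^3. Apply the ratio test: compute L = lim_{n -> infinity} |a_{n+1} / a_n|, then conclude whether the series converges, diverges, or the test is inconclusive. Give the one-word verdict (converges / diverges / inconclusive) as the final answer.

Let a_n denote the general term. Form the ratio a_{n+1}/a_n and simplify:
a_{n+1}/a_n = 2*n^3/(n + 1)^3
Take the limit as n -> infinity: L = 2.
Since L = 2 > 1 (or L = infinity), the ratio test implies the series diverges.

diverges


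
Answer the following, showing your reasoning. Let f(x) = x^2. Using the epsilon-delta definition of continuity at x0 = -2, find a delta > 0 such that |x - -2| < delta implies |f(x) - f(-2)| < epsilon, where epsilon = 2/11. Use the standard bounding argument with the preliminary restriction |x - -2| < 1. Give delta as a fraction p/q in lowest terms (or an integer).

Factor: |x^2 - (-2)^2| = |x - -2| * |x + -2|.
Impose |x - -2| < 1 first. Then |x + -2| = |(x - -2) + 2*(-2)| <= |x - -2| + 2*|-2| < 1 + 4 = 5.
So |x^2 - (-2)^2| < delta * 5.
We need delta * 5 <= 2/11, i.e. delta <= 2/11/5 = 2/55.
Since 2/55 < 1, this is tighter than 1; take delta = 2/55.
So delta = 2/55 works.

2/55


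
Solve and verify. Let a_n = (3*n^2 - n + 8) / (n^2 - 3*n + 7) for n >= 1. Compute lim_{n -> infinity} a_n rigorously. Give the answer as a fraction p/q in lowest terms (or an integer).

Divide numerator and denominator by n^2, the highest power:
numerator / n^2 = 3 - 1/n + 8/n^2
denominator / n^2 = 1 - 3/n + 7/n^2
As n -> infinity, all terms of the form c/n^k (k >= 1) tend to 0.
So numerator / n^2 -> 3 and denominator / n^2 -> 1.
Therefore lim a_n = 3.

3


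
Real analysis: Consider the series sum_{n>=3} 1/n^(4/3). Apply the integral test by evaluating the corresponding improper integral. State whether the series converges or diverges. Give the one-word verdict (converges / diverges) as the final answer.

Let f(x) = x^(-4/3). Then f is positive, continuous, and decreasing on [3, infinity), so the integral test applies.
Compute the improper integral int_{3}^infinity f(x) dx:
  antiderivative F(x) = -3/x^(1/3).
  As x -> infinity, F(x) -> 0 (since p = 4/3 > 1).
  So int = F(infinity) - F(3) = 0 - (-3^(2/3)) = 3^(2/3).
  Finite, so by the integral test, the series converges.

converges


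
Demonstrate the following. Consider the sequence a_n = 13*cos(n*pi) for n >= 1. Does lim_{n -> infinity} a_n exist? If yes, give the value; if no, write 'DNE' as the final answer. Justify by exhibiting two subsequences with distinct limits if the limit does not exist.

Examine the behaviour of a_n along subsequences.
cos(n*pi) = (-1)^n, so a_n = 13*(-1)^n. a_{2k} = 13 -> 13. a_{2k+1} = -13 -> -13.
Since these two subsequential limits are 13 and -13, distinct, the full sequence cannot converge (a convergent sequence has all subsequences tending to the same limit). So lim a_n does not exist.

DNE


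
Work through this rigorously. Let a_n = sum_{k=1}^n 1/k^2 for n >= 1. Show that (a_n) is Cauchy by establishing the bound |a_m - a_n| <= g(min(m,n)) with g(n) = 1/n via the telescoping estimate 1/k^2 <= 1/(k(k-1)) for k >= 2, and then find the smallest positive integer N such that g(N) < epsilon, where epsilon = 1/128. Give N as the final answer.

For m > n >= 1: |a_m - a_n| = sum_{k=n+1}^m 1/k^2.
Use 1/k^2 <= 1/(k(k-1)) = 1/(k-1) - 1/k for k >= 2:
sum_{k=n+1}^m 1/k^2 <= sum_{k=n+1}^m (1/(k-1) - 1/k) = 1/n - 1/m <= 1/n.
By symmetry the same bound holds with n,m swapped, so |a_m - a_n| <= 1/min(m,n) = g(min(m,n)). Since g(n) -> 0, (a_n) is Cauchy.
Now solve g(N) < 1/128: 1/N < 1/128 <=> N > 1/(1/128) = 128.
The smallest integer strictly greater than 128 is N = 129.
Check: g(129) = 1/129 < 1/128; g(128) = 1/128 >= 1/128. So N = 129.

129


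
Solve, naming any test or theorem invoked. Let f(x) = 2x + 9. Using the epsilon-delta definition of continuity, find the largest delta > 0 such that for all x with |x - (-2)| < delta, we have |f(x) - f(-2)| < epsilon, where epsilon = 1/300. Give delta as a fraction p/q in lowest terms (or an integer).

We compute f(-2) = 2*(-2) + 9 = 5.
|f(x) - f(-2)| = |2x + 9 - (5)| = |2(x - (-2))| = 2|x - (-2)|.
We need 2|x - (-2)| < 1/300, i.e. |x - (-2)| < 1/300 / 2 = 1/600.
So any delta <= 1/600 works. Conversely, if delta > 1/600, then x = -2 + 1/600 satisfies |x - (-2)| = 1/600 < delta but |f(x) - f(-2)| = 2 * 1/600 = 1/300, which is not < 1/300; so no larger delta works.
Hence the largest such delta is 1/600.

1/600


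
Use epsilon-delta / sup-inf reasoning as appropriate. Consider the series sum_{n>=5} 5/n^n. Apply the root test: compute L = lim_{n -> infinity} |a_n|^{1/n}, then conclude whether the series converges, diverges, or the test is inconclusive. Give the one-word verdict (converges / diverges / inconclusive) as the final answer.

Let a_n denote the general term. Form |a_n|^(1/n) and simplify:
|a_n|^(1/n) = 5^(1/n)/n
Take the limit as n -> infinity: L = 0.
Since L = 0 < 1, the root test implies convergence.

converges


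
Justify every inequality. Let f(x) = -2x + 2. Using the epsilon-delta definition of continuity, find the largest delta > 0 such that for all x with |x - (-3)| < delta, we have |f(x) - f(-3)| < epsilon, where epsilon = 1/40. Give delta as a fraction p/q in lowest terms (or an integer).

We compute f(-3) = -2*(-3) + 2 = 8.
|f(x) - f(-3)| = |-2x + 2 - (8)| = |-2(x - (-3))| = 2|x - (-3)|.
We need 2|x - (-3)| < 1/40, i.e. |x - (-3)| < 1/40 / 2 = 1/80.
So any delta <= 1/80 works. Conversely, if delta > 1/80, then x = -3 + 1/80 satisfies |x - (-3)| = 1/80 < delta but |f(x) - f(-3)| = 2 * 1/80 = 1/40, which is not < 1/40; so no larger delta works.
Hence the largest such delta is 1/80.

1/80


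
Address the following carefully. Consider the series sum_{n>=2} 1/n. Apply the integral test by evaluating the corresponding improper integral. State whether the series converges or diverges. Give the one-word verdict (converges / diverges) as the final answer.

Let f(x) = 1/x. Then f is positive, continuous, and decreasing on [2, infinity), so the integral test applies.
Compute the improper integral int_{2}^infinity f(x) dx:
  antiderivative F(x) = log(x).
  As x -> infinity, log(x) -> infinity.
  So int = infinity - log(2) = infinity. By the integral test, the series diverges.

diverges


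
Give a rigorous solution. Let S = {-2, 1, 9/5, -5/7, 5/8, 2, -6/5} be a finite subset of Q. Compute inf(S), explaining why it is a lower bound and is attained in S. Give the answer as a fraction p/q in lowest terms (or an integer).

S is finite, so inf(S) = min(S).
Sorted increasing:
-2, -6/5, -5/7, 5/8, 1, 9/5, 2
The extremum is -2.
For every x in S, x >= -2. And -2 is in S, so it is attained.
Therefore inf(S) = -2.

-2


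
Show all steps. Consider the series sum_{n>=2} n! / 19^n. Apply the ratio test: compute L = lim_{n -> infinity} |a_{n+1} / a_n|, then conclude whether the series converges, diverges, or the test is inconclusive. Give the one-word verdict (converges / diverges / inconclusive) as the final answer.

Let a_n denote the general term. Form the ratio a_{n+1}/a_n and simplify:
a_{n+1}/a_n = n/19 + 1/19
Take the limit as n -> infinity: L = infinity.
Since L = infinity > 1 (or L = infinity), the ratio test implies the series diverges.

diverges


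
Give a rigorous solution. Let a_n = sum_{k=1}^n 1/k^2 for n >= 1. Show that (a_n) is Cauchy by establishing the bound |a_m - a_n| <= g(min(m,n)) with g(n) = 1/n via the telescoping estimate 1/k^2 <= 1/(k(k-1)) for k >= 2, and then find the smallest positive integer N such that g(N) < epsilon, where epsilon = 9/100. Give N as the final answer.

For m > n >= 1: |a_m - a_n| = sum_{k=n+1}^m 1/k^2.
Use 1/k^2 <= 1/(k(k-1)) = 1/(k-1) - 1/k for k >= 2:
sum_{k=n+1}^m 1/k^2 <= sum_{k=n+1}^m (1/(k-1) - 1/k) = 1/n - 1/m <= 1/n.
By symmetry the same bound holds with n,m swapped, so |a_m - a_n| <= 1/min(m,n) = g(min(m,n)). Since g(n) -> 0, (a_n) is Cauchy.
Now solve g(N) < 9/100: 1/N < 9/100 <=> N > 1/(9/100) = 100/9.
The smallest integer strictly greater than 100/9 is N = 12.
Check: g(12) = 1/12 < 9/100; g(11) = 1/11 >= 9/100. So N = 12.

12


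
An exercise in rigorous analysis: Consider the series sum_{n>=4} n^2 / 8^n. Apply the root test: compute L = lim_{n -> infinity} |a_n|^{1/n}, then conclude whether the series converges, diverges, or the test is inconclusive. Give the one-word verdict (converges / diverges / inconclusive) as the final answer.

Let a_n denote the general term. Form |a_n|^(1/n) and simplify:
|a_n|^(1/n) = n^(2/n)/8
Take the limit as n -> infinity: L = 1/8.
Since L = 1/8 < 1, the root test implies convergence.

converges


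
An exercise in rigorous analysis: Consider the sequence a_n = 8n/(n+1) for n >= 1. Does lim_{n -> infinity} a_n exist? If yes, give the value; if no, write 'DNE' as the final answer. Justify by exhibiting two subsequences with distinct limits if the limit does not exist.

Examine the behaviour of a_n along subsequences.
Even-n subsequence a_{2k} = 8(2k)/(2k+1) -> 8. Odd-n subsequence a_{2k+1} = 8(2k+1)/(2k+2) -> 8. Both tend to 8, which suggests the limit is 8; verify directly.
|a_n - 8| = |8n - 8(n+1)| / (n+1) = 8/(n+1) < 8/n for every n >= 1.
Given epsilon > 0, choose a positive integer N > 8/epsilon. Then for all n >= N, |a_n - 8| < 8/n <= 8/N < epsilon.
So by the definition of the limit, lim a_n exists and equals 8.

8


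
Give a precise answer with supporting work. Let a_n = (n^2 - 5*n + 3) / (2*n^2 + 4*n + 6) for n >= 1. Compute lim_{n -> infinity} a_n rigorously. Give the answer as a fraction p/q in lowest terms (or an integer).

Divide numerator and denominator by n^2, the highest power:
numerator / n^2 = 1 - 5/n + 3/n^2
denominator / n^2 = 2 + 4/n + 6/n^2
As n -> infinity, all terms of the form c/n^k (k >= 1) tend to 0.
So numerator / n^2 -> 1 and denominator / n^2 -> 2.
Therefore lim a_n = 1/2.

1/2


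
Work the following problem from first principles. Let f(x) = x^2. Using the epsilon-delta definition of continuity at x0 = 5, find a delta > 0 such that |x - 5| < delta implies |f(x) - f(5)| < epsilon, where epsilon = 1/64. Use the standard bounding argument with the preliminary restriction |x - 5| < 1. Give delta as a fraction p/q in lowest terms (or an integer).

Factor: |x^2 - (5)^2| = |x - 5| * |x + 5|.
Impose |x - 5| < 1 first. Then |x + 5| = |(x - 5) + 2*(5)| <= |x - 5| + 2*|5| < 1 + 10 = 11.
So |x^2 - (5)^2| < delta * 11.
We need delta * 11 <= 1/64, i.e. delta <= 1/64/11 = 1/704.
Since 1/704 < 1, this is tighter than 1; take delta = 1/704.
So delta = 1/704 works.

1/704


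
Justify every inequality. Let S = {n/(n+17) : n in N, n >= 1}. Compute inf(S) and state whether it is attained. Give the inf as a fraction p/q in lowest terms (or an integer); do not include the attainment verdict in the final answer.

Analysis:
- Values: 1/18, 2/19, 3/20, 4/21, ... strictly increasing.
- Minimum is 1/18 (n=1); inf = 1/18 (attained).
- n/(n+17) = 1 - 17/(n+17) -> 1 from below as n -> infinity, and never equals 1.
- So sup = 1 (not attained).
Conclusion: inf(S) = 1/18, attained in S.

1/18


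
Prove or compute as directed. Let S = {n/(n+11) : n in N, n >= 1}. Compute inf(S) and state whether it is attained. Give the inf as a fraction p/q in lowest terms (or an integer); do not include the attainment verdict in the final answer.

Analysis:
- Values: 1/12, 2/13, 3/14, 4/15, ... strictly increasing.
- Minimum is 1/12 (n=1); inf = 1/12 (attained).
- n/(n+11) = 1 - 11/(n+11) -> 1 from below as n -> infinity, and never equals 1.
- So sup = 1 (not attained).
Conclusion: inf(S) = 1/12, attained in S.

1/12


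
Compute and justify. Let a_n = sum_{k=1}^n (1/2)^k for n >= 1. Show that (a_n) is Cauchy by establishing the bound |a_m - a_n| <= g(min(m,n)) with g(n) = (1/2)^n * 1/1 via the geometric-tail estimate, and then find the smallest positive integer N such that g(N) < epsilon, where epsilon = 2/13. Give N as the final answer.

For m > n >= 1: |a_m - a_n| = sum_{k=n+1}^m (1/2)^k < sum_{k=n+1}^infinity (1/2)^k = (1/2)^(n+1) / (1 - 1/2) = (1/2)^n * (1/2) * (2/1) = (1/2)^n * 1/1.
So g(n) = (1/2)^n / 1. Since g(n) -> 0, (a_n) is Cauchy.
Now solve g(N) < 2/13: (1/2)^N / 1 < 2/13 <=> 2^N > 1 / (1 * 2/13) = 13/2.
Check powers of 2: 2^2 = 4 <= 13/2, 2^3 = 8 > 13/2.
So the smallest such N is 3. Check: g(3) = 1/(1 * 8) = 1/8 < 2/13.

3


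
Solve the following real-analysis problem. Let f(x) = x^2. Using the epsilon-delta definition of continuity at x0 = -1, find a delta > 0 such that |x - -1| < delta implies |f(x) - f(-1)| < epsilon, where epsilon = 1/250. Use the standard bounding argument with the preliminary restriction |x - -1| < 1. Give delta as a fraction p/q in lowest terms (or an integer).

Factor: |x^2 - (-1)^2| = |x - -1| * |x + -1|.
Impose |x - -1| < 1 first. Then |x + -1| = |(x - -1) + 2*(-1)| <= |x - -1| + 2*|-1| < 1 + 2 = 3.
So |x^2 - (-1)^2| < delta * 3.
We need delta * 3 <= 1/250, i.e. delta <= 1/250/3 = 1/750.
Since 1/750 < 1, this is tighter than 1; take delta = 1/750.
So delta = 1/750 works.

1/750


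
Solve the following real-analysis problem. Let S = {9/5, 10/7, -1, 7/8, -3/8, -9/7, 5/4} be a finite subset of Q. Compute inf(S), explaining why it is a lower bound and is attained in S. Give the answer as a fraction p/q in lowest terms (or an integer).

S is finite, so inf(S) = min(S).
Sorted increasing:
-9/7, -1, -3/8, 7/8, 5/4, 10/7, 9/5
The extremum is -9/7.
For every x in S, x >= -9/7. And -9/7 is in S, so it is attained.
Therefore inf(S) = -9/7.

-9/7


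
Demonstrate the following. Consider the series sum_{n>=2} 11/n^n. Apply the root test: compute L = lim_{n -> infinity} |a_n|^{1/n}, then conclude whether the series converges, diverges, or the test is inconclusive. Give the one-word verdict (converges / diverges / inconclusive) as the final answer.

Let a_n denote the general term. Form |a_n|^(1/n) and simplify:
|a_n|^(1/n) = 11^(1/n)/n
Take the limit as n -> infinity: L = 0.
Since L = 0 < 1, the root test implies convergence.

converges


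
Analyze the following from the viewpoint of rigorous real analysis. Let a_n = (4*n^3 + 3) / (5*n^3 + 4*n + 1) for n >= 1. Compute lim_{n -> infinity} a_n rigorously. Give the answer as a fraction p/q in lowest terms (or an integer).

Divide numerator and denominator by n^3, the highest power:
numerator / n^3 = 4 + 3/n^3
denominator / n^3 = 5 + 4/n^2 + n^(-3)
As n -> infinity, all terms of the form c/n^k (k >= 1) tend to 0.
So numerator / n^3 -> 4 and denominator / n^3 -> 5.
Therefore lim a_n = 4/5.

4/5


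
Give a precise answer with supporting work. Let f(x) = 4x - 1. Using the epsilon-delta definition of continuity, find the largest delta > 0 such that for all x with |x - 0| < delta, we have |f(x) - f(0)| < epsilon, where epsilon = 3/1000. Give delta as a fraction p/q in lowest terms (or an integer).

We compute f(0) = 4*(0) - 1 = -1.
|f(x) - f(0)| = |4x - 1 - (-1)| = |4(x - 0)| = 4|x - 0|.
We need 4|x - 0| < 3/1000, i.e. |x - 0| < 3/1000 / 4 = 3/4000.
So any delta <= 3/4000 works. Conversely, if delta > 3/4000, then x = 0 + 3/4000 satisfies |x - 0| = 3/4000 < delta but |f(x) - f(0)| = 4 * 3/4000 = 3/1000, which is not < 3/1000; so no larger delta works.
Hence the largest such delta is 3/4000.

3/4000


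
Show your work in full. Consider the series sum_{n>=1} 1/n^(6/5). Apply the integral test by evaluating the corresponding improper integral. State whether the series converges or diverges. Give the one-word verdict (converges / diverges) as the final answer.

Let f(x) = x^(-6/5). Then f is positive, continuous, and decreasing on [1, infinity), so the integral test applies.
Compute the improper integral int_{1}^infinity f(x) dx:
  antiderivative F(x) = -5/x^(1/5).
  As x -> infinity, F(x) -> 0 (since p = 6/5 > 1).
  So int = F(infinity) - F(1) = 0 - (-5) = 5.
  Finite, so by the integral test, the series converges.

converges


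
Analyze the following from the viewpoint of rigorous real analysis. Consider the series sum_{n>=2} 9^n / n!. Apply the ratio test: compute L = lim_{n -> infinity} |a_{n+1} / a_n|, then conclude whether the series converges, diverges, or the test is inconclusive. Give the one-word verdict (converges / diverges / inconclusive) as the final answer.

Let a_n denote the general term. Form the ratio a_{n+1}/a_n and simplify:
a_{n+1}/a_n = 9/(n + 1)
Take the limit as n -> infinity: L = 0.
Since L = 0 < 1, the ratio test implies the series converges.

converges


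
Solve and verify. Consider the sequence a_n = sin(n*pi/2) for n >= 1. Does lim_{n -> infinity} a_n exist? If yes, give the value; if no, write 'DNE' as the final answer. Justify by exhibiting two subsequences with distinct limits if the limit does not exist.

Examine the behaviour of a_n along subsequences.
a_{4k+1} = sin(pi/2 + 2k*pi) = 1 -> 1. a_{4k+3} = sin(3pi/2 + 2k*pi) = -1 -> -1.
Since these two subsequential limits are 1 and -1, distinct, the full sequence cannot converge (a convergent sequence has all subsequences tending to the same limit). So lim a_n does not exist.

DNE


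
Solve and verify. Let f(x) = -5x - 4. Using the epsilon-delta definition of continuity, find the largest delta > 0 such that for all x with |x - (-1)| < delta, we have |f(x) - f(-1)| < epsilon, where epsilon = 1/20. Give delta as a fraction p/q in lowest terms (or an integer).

We compute f(-1) = -5*(-1) - 4 = 1.
|f(x) - f(-1)| = |-5x - 4 - (1)| = |-5(x - (-1))| = 5|x - (-1)|.
We need 5|x - (-1)| < 1/20, i.e. |x - (-1)| < 1/20 / 5 = 1/100.
So any delta <= 1/100 works. Conversely, if delta > 1/100, then x = -1 + 1/100 satisfies |x - (-1)| = 1/100 < delta but |f(x) - f(-1)| = 5 * 1/100 = 1/20, which is not < 1/20; so no larger delta works.
Hence the largest such delta is 1/100.

1/100


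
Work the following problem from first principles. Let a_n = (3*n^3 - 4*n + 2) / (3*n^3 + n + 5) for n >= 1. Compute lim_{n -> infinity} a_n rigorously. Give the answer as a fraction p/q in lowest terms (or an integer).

Divide numerator and denominator by n^3, the highest power:
numerator / n^3 = 3 - 4/n^2 + 2/n^3
denominator / n^3 = 3 + n^(-2) + 5/n^3
As n -> infinity, all terms of the form c/n^k (k >= 1) tend to 0.
So numerator / n^3 -> 3 and denominator / n^3 -> 3.
Therefore lim a_n = 1.

1


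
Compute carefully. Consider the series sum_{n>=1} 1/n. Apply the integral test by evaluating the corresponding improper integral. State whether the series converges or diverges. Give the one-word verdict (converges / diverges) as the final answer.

Let f(x) = 1/x. Then f is positive, continuous, and decreasing on [1, infinity), so the integral test applies.
Compute the improper integral int_{1}^infinity f(x) dx:
  antiderivative F(x) = log(x).
  As x -> infinity, log(x) -> infinity.
  So int = infinity - log(1) = infinity. By the integral test, the series diverges.

diverges


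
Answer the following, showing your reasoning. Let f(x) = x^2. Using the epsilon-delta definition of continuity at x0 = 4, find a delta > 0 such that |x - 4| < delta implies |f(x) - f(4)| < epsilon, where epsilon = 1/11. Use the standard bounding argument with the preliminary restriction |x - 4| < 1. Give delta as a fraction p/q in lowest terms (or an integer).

Factor: |x^2 - (4)^2| = |x - 4| * |x + 4|.
Impose |x - 4| < 1 first. Then |x + 4| = |(x - 4) + 2*(4)| <= |x - 4| + 2*|4| < 1 + 8 = 9.
So |x^2 - (4)^2| < delta * 9.
We need delta * 9 <= 1/11, i.e. delta <= 1/11/9 = 1/99.
Since 1/99 < 1, this is tighter than 1; take delta = 1/99.
So delta = 1/99 works.

1/99


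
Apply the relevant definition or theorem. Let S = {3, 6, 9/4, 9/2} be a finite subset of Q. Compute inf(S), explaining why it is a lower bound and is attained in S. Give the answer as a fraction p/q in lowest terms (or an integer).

S is finite, so inf(S) = min(S).
Sorted increasing:
9/4, 3, 9/2, 6
The extremum is 9/4.
For every x in S, x >= 9/4. And 9/4 is in S, so it is attained.
Therefore inf(S) = 9/4.

9/4


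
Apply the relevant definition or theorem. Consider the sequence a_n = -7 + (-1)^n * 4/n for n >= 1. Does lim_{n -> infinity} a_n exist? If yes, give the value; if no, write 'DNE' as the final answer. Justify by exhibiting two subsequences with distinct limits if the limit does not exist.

Examine the behaviour of a_n along subsequences.
Even-n subsequence a_{2k} = -7 + 4/(2k) -> -7. Odd-n subsequence a_{2k+1} = -7 - 4/(2k+1) -> -7. Both tend to -7, which suggests the limit is -7; verify directly.
|a_n - (-7)| = |(-1)^n * 4/n| = 4/n for every n >= 1.
Given epsilon > 0, choose a positive integer N > 4/epsilon. Then for all n >= N, |a_n - (-7)| = 4/n <= 4/N < epsilon.
So by the definition of the limit, lim a_n exists and equals -7.

-7


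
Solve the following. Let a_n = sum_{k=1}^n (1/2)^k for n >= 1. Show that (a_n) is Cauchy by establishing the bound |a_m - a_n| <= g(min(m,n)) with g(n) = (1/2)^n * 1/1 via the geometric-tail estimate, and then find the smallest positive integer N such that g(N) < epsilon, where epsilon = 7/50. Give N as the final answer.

For m > n >= 1: |a_m - a_n| = sum_{k=n+1}^m (1/2)^k < sum_{k=n+1}^infinity (1/2)^k = (1/2)^(n+1) / (1 - 1/2) = (1/2)^n * (1/2) * (2/1) = (1/2)^n * 1/1.
So g(n) = (1/2)^n / 1. Since g(n) -> 0, (a_n) is Cauchy.
Now solve g(N) < 7/50: (1/2)^N / 1 < 7/50 <=> 2^N > 1 / (1 * 7/50) = 50/7.
Check powers of 2: 2^2 = 4 <= 50/7, 2^3 = 8 > 50/7.
So the smallest such N is 3. Check: g(3) = 1/(1 * 8) = 1/8 < 7/50.

3


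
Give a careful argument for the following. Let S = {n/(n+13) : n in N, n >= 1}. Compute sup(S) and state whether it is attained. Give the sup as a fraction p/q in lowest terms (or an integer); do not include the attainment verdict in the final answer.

Analysis:
- Values: 1/14, 2/15, 3/16, 4/17, ... strictly increasing.
- Minimum is 1/14 (n=1); inf = 1/14 (attained).
- n/(n+13) = 1 - 13/(n+13) -> 1 from below as n -> infinity, and never equals 1.
- So sup = 1 (not attained).
Conclusion: sup(S) = 1, not attained in S.

1


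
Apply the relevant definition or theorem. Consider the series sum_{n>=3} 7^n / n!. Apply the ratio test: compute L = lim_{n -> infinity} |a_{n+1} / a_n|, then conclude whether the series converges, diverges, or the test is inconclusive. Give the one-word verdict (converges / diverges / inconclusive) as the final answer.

Let a_n denote the general term. Form the ratio a_{n+1}/a_n and simplify:
a_{n+1}/a_n = 7/(n + 1)
Take the limit as n -> infinity: L = 0.
Since L = 0 < 1, the ratio test implies the series converges.

converges


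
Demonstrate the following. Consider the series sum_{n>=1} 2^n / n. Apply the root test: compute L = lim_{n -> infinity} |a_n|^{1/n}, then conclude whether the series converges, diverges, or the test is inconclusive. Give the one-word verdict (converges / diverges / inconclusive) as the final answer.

Let a_n denote the general term. Form |a_n|^(1/n) and simplify:
|a_n|^(1/n) = 2/n^(1/n)
Take the limit as n -> infinity: L = 2.
Since L = 2 > 1, the root test implies divergence.

diverges


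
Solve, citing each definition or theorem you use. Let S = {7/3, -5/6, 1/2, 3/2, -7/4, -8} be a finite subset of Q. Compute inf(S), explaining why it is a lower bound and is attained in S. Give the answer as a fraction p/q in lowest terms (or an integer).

S is finite, so inf(S) = min(S).
Sorted increasing:
-8, -7/4, -5/6, 1/2, 3/2, 7/3
The extremum is -8.
For every x in S, x >= -8. And -8 is in S, so it is attained.
Therefore inf(S) = -8.

-8


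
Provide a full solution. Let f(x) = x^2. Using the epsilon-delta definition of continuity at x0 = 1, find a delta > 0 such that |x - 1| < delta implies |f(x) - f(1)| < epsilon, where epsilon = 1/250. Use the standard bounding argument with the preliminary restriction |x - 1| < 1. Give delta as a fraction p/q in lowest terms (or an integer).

Factor: |x^2 - (1)^2| = |x - 1| * |x + 1|.
Impose |x - 1| < 1 first. Then |x + 1| = |(x - 1) + 2*(1)| <= |x - 1| + 2*|1| < 1 + 2 = 3.
So |x^2 - (1)^2| < delta * 3.
We need delta * 3 <= 1/250, i.e. delta <= 1/250/3 = 1/750.
Since 1/750 < 1, this is tighter than 1; take delta = 1/750.
So delta = 1/750 works.

1/750
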